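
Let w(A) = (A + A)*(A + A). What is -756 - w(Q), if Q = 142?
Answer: -81412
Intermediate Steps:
w(A) = 4*A**2 (w(A) = (2*A)*(2*A) = 4*A**2)
-756 - w(Q) = -756 - 4*142**2 = -756 - 4*20164 = -756 - 1*80656 = -756 - 80656 = -81412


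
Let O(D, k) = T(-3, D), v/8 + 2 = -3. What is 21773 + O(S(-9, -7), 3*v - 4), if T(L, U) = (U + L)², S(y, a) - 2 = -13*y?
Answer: 35229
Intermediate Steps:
v = -40 (v = -16 + 8*(-3) = -16 - 24 = -40)
S(y, a) = 2 - 13*y
T(L, U) = (L + U)²
O(D, k) = (-3 + D)²
21773 + O(S(-9, -7), 3*v - 4) = 21773 + (-3 + (2 - 13*(-9)))² = 21773 + (-3 + (2 + 117))² = 21773 + (-3 + 119)² = 21773 + 116² = 21773 + 13456 = 35229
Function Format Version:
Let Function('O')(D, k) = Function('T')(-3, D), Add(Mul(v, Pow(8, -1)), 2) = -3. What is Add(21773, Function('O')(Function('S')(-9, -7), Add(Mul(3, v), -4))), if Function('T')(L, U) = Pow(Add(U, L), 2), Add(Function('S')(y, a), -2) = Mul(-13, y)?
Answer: 35229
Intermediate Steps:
v = -40 (v = Add(-16, Mul(8, -3)) = Add(-16, -24) = -40)
Function('S')(y, a) = Add(2, Mul(-13, y))
Function('T')(L, U) = Pow(Add(L, U), 2)
Function('O')(D, k) = Pow(Add(-3, D), 2)
Add(21773, Function('O')(Function('S')(-9, -7), Add(Mul(3, v), -4))) = Add(21773, Pow(Add(-3, Add(2, Mul(-13, -9))), 2)) = Add(21773, Pow(Add(-3, Add(2, 117)), 2)) = Add(21773, Pow(Add(-3, 119), 2)) = Add(21773, Pow(116, 2)) = Add(21773, 13456) = 35229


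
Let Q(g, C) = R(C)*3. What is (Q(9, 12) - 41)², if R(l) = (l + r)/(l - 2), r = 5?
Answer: 128881/100 ≈ 1288.8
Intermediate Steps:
R(l) = (5 + l)/(-2 + l) (R(l) = (l + 5)/(l - 2) = (5 + l)/(-2 + l))
Q(g, C) = 3*(5 + C)/(-2 + C) (Q(g, C) = ((5 + C)/(-2 + C))*3 = 3*(5 + C)/(-2 + C))
(Q(9, 12) - 41)² = (3*(5 + 12)/(-2 + 12) - 41)² = (3*17/10 - 41)² = (3*(⅒)*17 - 41)² = (51/10 - 41)² = (-359/10)² = 128881/100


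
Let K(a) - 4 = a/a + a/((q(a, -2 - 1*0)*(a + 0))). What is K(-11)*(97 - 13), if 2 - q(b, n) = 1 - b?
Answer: 2058/5 ≈ 411.60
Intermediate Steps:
q(b, n) = 1 + b (q(b, n) = 2 - (1 - b) = 2 + (-1 + b) = 1 + b)
K(a) = 5 + 1/(1 + a) (K(a) = 4 + (a/a + a/(((1 + a)*(a + 0)))) = 4 + (1 + a/(((1 + a)*a))) = 4 + (1 + a/((a*(1 + a)))) = 4 + (1 + a*(1/(a*(1 + a)))) = 4 + (1 + 1/(1 + a)) = 5 + 1/(1 + a))
K(-11)*(97 - 13) = ((6 + 5*(-11))/(1 - 11))*(97 - 13) = ((6 - 55)/(-10))*84 = -1/10*(-49)*84 = (49/10)*84 = 2058/5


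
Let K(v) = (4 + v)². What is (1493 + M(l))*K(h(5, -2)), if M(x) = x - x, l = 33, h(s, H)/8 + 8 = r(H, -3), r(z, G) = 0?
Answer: 5374800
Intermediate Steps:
h(s, H) = -64 (h(s, H) = -64 + 8*0 = -64 + 0 = -64)
M(x) = 0
(1493 + M(l))*K(h(5, -2)) = (1493 + 0)*(4 - 64)² = 1493*(-60)² = 1493*3600 = 5374800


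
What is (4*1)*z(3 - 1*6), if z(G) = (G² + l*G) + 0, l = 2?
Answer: 12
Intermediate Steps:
z(G) = G² + 2*G (z(G) = (G² + 2*G) + 0 = G² + 2*G)
(4*1)*z(3 - 1*6) = (4*1)*((3 - 1*6)*(2 + (3 - 1*6))) = 4*((3 - 6)*(2 + (3 - 6))) = 4*(-3*(2 - 3)) = 4*(-3*(-1)) = 4*3 = 12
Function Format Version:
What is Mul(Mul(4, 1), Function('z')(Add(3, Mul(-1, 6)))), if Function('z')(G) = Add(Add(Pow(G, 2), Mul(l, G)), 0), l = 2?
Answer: 12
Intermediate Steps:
Function('z')(G) = Add(Pow(G, 2), Mul(2, G)) (Function('z')(G) = Add(Add(Pow(G, 2), Mul(2, G)), 0) = Add(Pow(G, 2), Mul(2, G)))
Mul(Mul(4, 1), Function('z')(Add(3, Mul(-1, 6)))) = Mul(Mul(4, 1), Mul(Add(3, Mul(-1, 6)), Add(2, Add(3, Mul(-1, 6))))) = Mul(4, Mul(Add(3, -6), Add(2, Add(3, -6)))) = Mul(4, Mul(-3, Add(2, -3))) = Mul(4, Mul(-3, -1)) = Mul(4, 3) = 12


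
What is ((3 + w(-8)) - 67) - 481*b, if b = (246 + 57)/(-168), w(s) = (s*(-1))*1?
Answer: 45445/56 ≈ 811.52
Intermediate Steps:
w(s) = -s (w(s) = -s*1 = -s)
b = -101/56 (b = 303*(-1/168) = -101/56 ≈ -1.8036)
((3 + w(-8)) - 67) - 481*b = ((3 - 1*(-8)) - 67) - 481*(-101/56) = ((3 + 8) - 67) + 48581/56 = (11 - 67) + 48581/56 = -56 + 48581/56 = 45445/56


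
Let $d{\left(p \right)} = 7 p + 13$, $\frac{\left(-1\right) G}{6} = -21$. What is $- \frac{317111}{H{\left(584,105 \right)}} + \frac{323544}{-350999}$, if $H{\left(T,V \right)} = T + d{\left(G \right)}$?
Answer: $- \frac{6575539145}{30536913} \approx -215.33$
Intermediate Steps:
$G = 126$ ($G = \left(-6\right) \left(-21\right) = 126$)
$d{\left(p \right)} = 13 + 7 p$
$H{\left(T,V \right)} = 895 + T$ ($H{\left(T,V \right)} = T + \left(13 + 7 \cdot 126\right) = T + \left(13 + 882\right) = T + 895 = 895 + T$)
$- \frac{317111}{H{\left(584,105 \right)}} + \frac{323544}{-350999} = - \frac{317111}{895 + 584} + \frac{323544}{-350999} = - \frac{317111}{1479} + 323544 \left(- \frac{1}{350999}\right) = \left(-317111\right) \frac{1}{1479} - \frac{19032}{20647} = - \frac{317111}{1479} - \frac{19032}{20647} = - \frac{6575539145}{30536913}$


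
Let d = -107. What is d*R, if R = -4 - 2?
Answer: 642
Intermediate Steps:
R = -6
d*R = -107*(-6) = 642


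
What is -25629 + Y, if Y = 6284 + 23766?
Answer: 4421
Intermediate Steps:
Y = 30050
-25629 + Y = -25629 + 30050 = 4421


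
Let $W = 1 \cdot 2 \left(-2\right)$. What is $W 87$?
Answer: $-348$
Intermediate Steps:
$W = -4$ ($W = 2 \left(-2\right) = -4$)
$W 87 = \left(-4\right) 87 = -348$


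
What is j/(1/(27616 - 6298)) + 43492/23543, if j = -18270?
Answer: -9169524300488/23543 ≈ -3.8948e+8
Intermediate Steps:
j/(1/(27616 - 6298)) + 43492/23543 = -18270/(1/(27616 - 6298)) + 43492/23543 = -18270/(1/21318) + 43492*(1/23543) = -18270/1/21318 + 43492/23543 = -18270*21318 + 43492/23543 = -389479860 + 43492/23543 = -9169524300488/23543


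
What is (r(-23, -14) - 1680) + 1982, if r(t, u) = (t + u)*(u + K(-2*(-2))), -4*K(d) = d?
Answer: 857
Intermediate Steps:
K(d) = -d/4
r(t, u) = (-1 + u)*(t + u) (r(t, u) = (t + u)*(u - (-1)*(-2)/2) = (t + u)*(u - ¼*4) = (t + u)*(u - 1) = (t + u)*(-1 + u) = (-1 + u)*(t + u))
(r(-23, -14) - 1680) + 1982 = (((-14)² - 1*(-23) - 1*(-14) - 23*(-14)) - 1680) + 1982 = ((196 + 23 + 14 + 322) - 1680) + 1982 = (555 - 1680) + 1982 = -1125 + 1982 = 857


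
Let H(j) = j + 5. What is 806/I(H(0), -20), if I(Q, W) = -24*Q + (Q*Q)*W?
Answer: -13/10 ≈ -1.3000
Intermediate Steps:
H(j) = 5 + j
I(Q, W) = -24*Q + W*Q**2 (I(Q, W) = -24*Q + Q**2*W = -24*Q + W*Q**2)
806/I(H(0), -20) = 806/(((5 + 0)*(-24 + (5 + 0)*(-20)))) = 806/((5*(-24 + 5*(-20)))) = 806/((5*(-24 - 100))) = 806/((5*(-124))) = 806/(-620) = 806*(-1/620) = -13/10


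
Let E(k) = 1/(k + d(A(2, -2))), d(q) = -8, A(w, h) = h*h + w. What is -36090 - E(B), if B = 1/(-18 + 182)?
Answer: -47313826/1311 ≈ -36090.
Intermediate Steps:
A(w, h) = w + h² (A(w, h) = h² + w = w + h²)
B = 1/164 ≈ 0.0060976
E(k) = 1/(-8 + k) (E(k) = 1/(k - 8) = 1/(-8 + k))
-36090 - E(B) = -36090 - 1/(-8 + 1/164) = -36090 - 1/(-1311/164) = -36090 - 1*(-164/1311) = -36090 + 164/1311 = -47313826/1311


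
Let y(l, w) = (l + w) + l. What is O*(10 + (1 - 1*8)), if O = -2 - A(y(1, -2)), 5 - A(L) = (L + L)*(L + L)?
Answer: -21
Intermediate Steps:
y(l, w) = w + 2*l
A(L) = 5 - 4*L**2 (A(L) = 5 - (L + L)*(L + L) = 5 - 2*L*2*L = 5 - 4*L**2)
O = -7 (O = -2 - (5 - 4*(-2 + 2*1)**2) = -2 - (5 - 4*(-2 + 2)**2) = -2 - (5 - 4*0**2) = -2 - (5 - 4*0) = -2 - (5 + 0) = -2 - 1*5 = -2 - 5 = -7)
O*(10 + (1 - 1*8)) = -7*(10 + (1 - 1*8)) = -7*(10 + (1 - 8)) = -7*(10 - 7) = -7*3 = -21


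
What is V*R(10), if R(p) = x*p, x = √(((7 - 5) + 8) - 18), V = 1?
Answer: 20*I*√2 ≈ 28.284*I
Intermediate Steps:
x = 2*I*√2 (x = √((2 + 8) - 18) = √(10 - 18) = √(-8) = 2*I*√2 ≈ 2.8284*I)
R(p) = 2*I*p*√2 (R(p) = (2*I*√2)*p = 2*I*p*√2)
V*R(10) = 1*(2*I*10*√2) = 1*(20*I*√2) = 20*I*√2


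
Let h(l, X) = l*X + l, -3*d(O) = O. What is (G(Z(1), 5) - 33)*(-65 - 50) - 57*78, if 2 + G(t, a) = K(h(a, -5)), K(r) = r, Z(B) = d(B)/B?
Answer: 1879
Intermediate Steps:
d(O) = -O/3
Z(B) = -1/3 (Z(B) = (-B/3)/B = -1/3)
h(l, X) = l + X*l (h(l, X) = X*l + l = l + X*l)
G(t, a) = -2 - 4*a (G(t, a) = -2 + a*(1 - 5) = -2 + a*(-4) = -2 - 4*a)
(G(Z(1), 5) - 33)*(-65 - 50) - 57*78 = ((-2 - 4*5) - 33)*(-65 - 50) - 57*78 = ((-2 - 20) - 33)*(-115) - 4446 = (-22 - 33)*(-115) - 4446 = -55*(-115) - 4446 = 6325 - 4446 = 1879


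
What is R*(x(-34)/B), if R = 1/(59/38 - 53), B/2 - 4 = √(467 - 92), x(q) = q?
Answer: -152/41285 + 38*√15/8257 ≈ 0.014142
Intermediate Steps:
B = 8 + 10*√15 (B = 8 + 2*√(467 - 92) = 8 + 2*√375 = 8 + 2*(5*√15) = 8 + 10*√15 ≈ 46.730)
R = -38/1955 (R = 1/(59*(1/38) - 53) = 1/(59/38 - 53) = 1/(-1955/38) = -38/1955 ≈ -0.019437)
R*(x(-34)/B) = -(-76)/(115*(8 + 10*√15)) = 76/(115*(8 + 10*√15))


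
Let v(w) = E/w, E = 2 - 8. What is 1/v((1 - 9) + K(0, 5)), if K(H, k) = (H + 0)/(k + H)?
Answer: 4/3 ≈ 1.3333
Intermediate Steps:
E = -6
K(H, k) = H/(H + k)
v(w) = -6/w
1/v((1 - 9) + K(0, 5)) = 1/(-6/((1 - 9) + 0/(0 + 5))) = 1/(-6/(-8 + 0/5)) = 1/(-6/(-8 + 0*(⅕))) = 1/(-6/(-8 + 0)) = 1/(-6/(-8)) = 1/(-6*(-⅛)) = 1/(¾) = 4/3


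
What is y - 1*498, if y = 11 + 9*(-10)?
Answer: -577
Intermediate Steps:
y = -79 (y = 11 - 90 = -79)
y - 1*498 = -79 - 1*498 = -79 - 498 = -577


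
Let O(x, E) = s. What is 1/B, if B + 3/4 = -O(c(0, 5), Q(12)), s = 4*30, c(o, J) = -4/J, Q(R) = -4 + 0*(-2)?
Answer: -4/483 ≈ -0.0082816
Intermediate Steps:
Q(R) = -4 (Q(R) = -4 + 0 = -4)
s = 120
O(x, E) = 120
B = -483/4 (B = -¾ - 1*120 = -¾ - 120 = -483/4 ≈ -120.75)
1/B = 1/(-483/4) = -4/483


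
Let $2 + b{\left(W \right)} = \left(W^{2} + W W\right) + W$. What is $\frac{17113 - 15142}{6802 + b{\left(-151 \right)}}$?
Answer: $\frac{657}{17417} \approx 0.037722$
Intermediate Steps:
$b{\left(W \right)} = -2 + W + 2 W^{2}$ ($b{\left(W \right)} = -2 + \left(\left(W^{2} + W W\right) + W\right) = -2 + \left(\left(W^{2} + W^{2}\right) + W\right) = -2 + \left(2 W^{2} + W\right) = -2 + \left(W + 2 W^{2}\right) = -2 + W + 2 W^{2}$)
$\frac{17113 - 15142}{6802 + b{\left(-151 \right)}} = \frac{17113 - 15142}{6802 - \left(153 - 45602\right)} = \frac{1971}{6802 - -45449} = \frac{1971}{6802 + 45449} = \frac{1971}{52251} = 1971 \cdot \frac{1}{52251} = \frac{657}{17417}$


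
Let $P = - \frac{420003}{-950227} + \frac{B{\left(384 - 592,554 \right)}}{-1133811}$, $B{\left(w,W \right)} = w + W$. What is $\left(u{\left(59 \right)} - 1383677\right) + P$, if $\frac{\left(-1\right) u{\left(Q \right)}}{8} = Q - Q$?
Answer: $- \frac{1490742441021498778}{1077377825097} \approx -1.3837 \cdot 10^{6}$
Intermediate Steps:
$u{\left(Q \right)} = 0$ ($u{\left(Q \right)} = - 8 \left(Q - Q\right) = \left(-8\right) 0 = 0$)
$B{\left(w,W \right)} = W + w$
$P = \frac{475875242891}{1077377825097}$ ($P = - \frac{420003}{-950227} + \frac{554 + \left(384 - 592\right)}{-1133811} = \left(-420003\right) \left(- \frac{1}{950227}\right) + \left(554 + \left(384 - 592\right)\right) \left(- \frac{1}{1133811}\right) = \frac{420003}{950227} + \left(554 - 208\right) \left(- \frac{1}{1133811}\right) = \frac{420003}{950227} + 346 \left(- \frac{1}{1133811}\right) = \frac{420003}{950227} - \frac{346}{1133811} = \frac{475875242891}{1077377825097} \approx 0.4417$)
$\left(u{\left(59 \right)} - 1383677\right) + P = \left(0 - 1383677\right) + \frac{475875242891}{1077377825097} = -1383677 + \frac{475875242891}{1077377825097} = - \frac{1490742441021498778}{1077377825097}$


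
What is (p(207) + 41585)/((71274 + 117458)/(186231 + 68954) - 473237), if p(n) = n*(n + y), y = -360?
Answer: -2529904090/120762795113 ≈ -0.020949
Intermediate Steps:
p(n) = n*(-360 + n) (p(n) = n*(n - 360) = n*(-360 + n))
(p(207) + 41585)/((71274 + 117458)/(186231 + 68954) - 473237) = (207*(-360 + 207) + 41585)/((71274 + 117458)/(186231 + 68954) - 473237) = (207*(-153) + 41585)/(188732/255185 - 473237) = (-31671 + 41585)/(188732*(1/255185) - 473237) = 9914/(188732/255185 - 473237) = 9914/(-120762795113/255185) = 9914*(-255185/120762795113) = -2529904090/120762795113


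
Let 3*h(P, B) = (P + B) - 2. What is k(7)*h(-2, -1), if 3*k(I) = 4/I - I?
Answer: 25/7 ≈ 3.5714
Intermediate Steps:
k(I) = -I/3 + 4/(3*I) (k(I) = (4/I - I)/3 = (-I + 4/I)/3 = -I/3 + 4/(3*I))
h(P, B) = -⅔ + B/3 + P/3 (h(P, B) = ((P + B) - 2)/3 = ((B + P) - 2)/3 = (-2 + B + P)/3 = -⅔ + B/3 + P/3)
k(7)*h(-2, -1) = ((⅓)*(4 - 1*7²)/7)*(-⅔ + (⅓)*(-1) + (⅓)*(-2)) = ((⅓)*(⅐)*(4 - 1*49))*(-⅔ - ⅓ - ⅔) = ((⅓)*(⅐)*(4 - 49))*(-5/3) = ((⅓)*(⅐)*(-45))*(-5/3) = -15/7*(-5/3) = 25/7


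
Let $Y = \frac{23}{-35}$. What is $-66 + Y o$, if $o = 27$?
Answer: $- \frac{2931}{35} \approx -83.743$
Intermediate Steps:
$Y = - \frac{23}{35}$ ($Y = 23 \left(- \frac{1}{35}\right) = - \frac{23}{35} \approx -0.65714$)
$-66 + Y o = -66 - \frac{621}{35} = - \frac{2931}{35}$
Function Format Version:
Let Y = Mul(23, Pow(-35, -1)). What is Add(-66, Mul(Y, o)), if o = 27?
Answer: Rational(-2931, 35) ≈ -83.743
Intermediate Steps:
Y = Rational(-23, 35) (Y = Mul(23, Rational(-1, 35)) = Rational(-23, 35) ≈ -0.65714)
Add(-66, Mul(Y, o)) = Add(-66, Mul(Rational(-23, 35), 27)) = Add(-66, Rational(-621, 35)) = Rational(-2931, 35)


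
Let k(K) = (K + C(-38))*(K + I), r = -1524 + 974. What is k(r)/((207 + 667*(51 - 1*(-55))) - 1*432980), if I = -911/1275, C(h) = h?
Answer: -137623556/153880175 ≈ -0.89436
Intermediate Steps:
I = -911/1275 (I = -911*1/1275 = -911/1275 ≈ -0.71451)
r = -550
k(K) = (-38 + K)*(-911/1275 + K) (k(K) = (K - 38)*(K - 911/1275) = (-38 + K)*(-911/1275 + K))
k(r)/((207 + 667*(51 - 1*(-55))) - 1*432980) = (34618/1275 + (-550)**2 - 49361/1275*(-550))/((207 + 667*(51 - 1*(-55))) - 1*432980) = (34618/1275 + 302500 + 1085942/51)/((207 + 667*(51 + 55)) - 432980) = 137623556/(425*((207 + 667*106) - 432980)) = 137623556/(425*((207 + 70702) - 432980)) = 137623556/(425*(70909 - 432980)) = (137623556/425)/(-362071) = (137623556/425)*(-1/362071) = -137623556/153880175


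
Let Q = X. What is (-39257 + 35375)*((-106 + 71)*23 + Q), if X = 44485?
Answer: -169565760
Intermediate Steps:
Q = 44485
(-39257 + 35375)*((-106 + 71)*23 + Q) = (-39257 + 35375)*((-106 + 71)*23 + 44485) = -3882*(-35*23 + 44485) = -3882*(-805 + 44485) = -3882*43680 = -169565760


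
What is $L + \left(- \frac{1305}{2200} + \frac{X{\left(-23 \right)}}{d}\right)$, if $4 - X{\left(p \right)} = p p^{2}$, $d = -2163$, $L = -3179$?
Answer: $- \frac{1010479221}{317240} \approx -3185.2$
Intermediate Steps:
$X{\left(p \right)} = 4 - p^{3}$ ($X{\left(p \right)} = 4 - p p^{2} = 4 - p^{3}$)
$L + \left(- \frac{1305}{2200} + \frac{X{\left(-23 \right)}}{d}\right) = -3179 + \left(- \frac{1305}{2200} + \frac{4 - \left(-23\right)^{3}}{-2163}\right) = -3179 + \left(\left(-1305\right) \frac{1}{2200} + \left(4 - -12167\right) \left(- \frac{1}{2163}\right)\right) = -3179 + \left(- \frac{261}{440} + \left(4 + 12167\right) \left(- \frac{1}{2163}\right)\right) = -3179 + \left(- \frac{261}{440} + 12171 \left(- \frac{1}{2163}\right)\right) = -3179 - \frac{1973261}{317240} = - \frac{1010479221}{317240}$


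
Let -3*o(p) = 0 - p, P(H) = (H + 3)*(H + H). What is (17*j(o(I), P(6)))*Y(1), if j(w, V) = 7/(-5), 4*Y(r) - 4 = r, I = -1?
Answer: -119/4 ≈ -29.750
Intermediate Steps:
Y(r) = 1 + r/4
P(H) = 2*H*(3 + H) (P(H) = (3 + H)*(2*H) = 2*H*(3 + H))
o(p) = p/3 (o(p) = -(0 - p)/3 = -(-1)*p/3 = p/3)
j(w, V) = -7/5 (j(w, V) = 7*(-1/5) = -7/5)
(17*j(o(I), P(6)))*Y(1) = (17*(-7/5))*(1 + (1/4)*1) = -119*(1 + 1/4)/5 = -119/5*5/4 = -119/4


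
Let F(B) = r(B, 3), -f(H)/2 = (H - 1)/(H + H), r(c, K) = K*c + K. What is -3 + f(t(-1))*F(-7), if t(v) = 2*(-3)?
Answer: 18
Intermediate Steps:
t(v) = -6
r(c, K) = K + K*c
f(H) = -(-1 + H)/H (f(H) = -2*(H - 1)/(H + H) = -2*(-1 + H)/(2*H) = -2*(-1 + H)*1/(2*H) = -(-1 + H)/H)
F(B) = 3 + 3*B (F(B) = 3*(1 + B) = 3 + 3*B)
-3 + f(t(-1))*F(-7) = -3 + ((1 - 1*(-6))/(-6))*(3 + 3*(-7)) = -3 + (-(1 + 6)/6)*(3 - 21) = -3 - ⅙*7*(-18) = -3 - 7/6*(-18) = -3 + 21 = 18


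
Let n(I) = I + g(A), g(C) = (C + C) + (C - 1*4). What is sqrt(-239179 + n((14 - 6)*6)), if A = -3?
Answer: 2*I*sqrt(59786) ≈ 489.02*I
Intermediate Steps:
g(C) = -4 + 3*C (g(C) = 2*C + (C - 4) = 2*C + (-4 + C) = -4 + 3*C)
n(I) = -13 + I (n(I) = I + (-4 + 3*(-3)) = I + (-4 - 9) = I - 13 = -13 + I)
sqrt(-239179 + n((14 - 6)*6)) = sqrt(-239179 + (-13 + (14 - 6)*6)) = sqrt(-239179 + (-13 + 8*6)) = sqrt(-239179 + (-13 + 48)) = sqrt(-239179 + 35) = sqrt(-239144) = 2*I*sqrt(59786)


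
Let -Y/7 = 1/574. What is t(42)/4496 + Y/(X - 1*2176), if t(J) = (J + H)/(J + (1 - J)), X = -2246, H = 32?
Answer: 3354649/203783448 ≈ 0.016462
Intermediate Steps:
Y = -1/82 (Y = -7/574 = -7*1/574 = -1/82 ≈ -0.012195)
t(J) = 32 + J (t(J) = (J + 32)/(J + (1 - J)) = (32 + J)/1 = (32 + J)*1 = 32 + J)
t(42)/4496 + Y/(X - 1*2176) = (32 + 42)/4496 - 1/(82*(-2246 - 1*2176)) = 74*(1/4496) - 1/(82*(-2246 - 2176)) = 37/2248 - 1/82/(-4422) = 37/2248 - 1/82*(-1/4422) = 37/2248 + 1/362604 = 3354649/203783448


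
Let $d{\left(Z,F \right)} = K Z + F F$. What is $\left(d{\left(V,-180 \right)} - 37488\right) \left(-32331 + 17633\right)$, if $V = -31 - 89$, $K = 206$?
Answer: $438117984$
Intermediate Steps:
$V = -120$
$d{\left(Z,F \right)} = F^{2} + 206 Z$ ($d{\left(Z,F \right)} = 206 Z + F F = 206 Z + F^{2} = F^{2} + 206 Z$)
$\left(d{\left(V,-180 \right)} - 37488\right) \left(-32331 + 17633\right) = \left(\left(\left(-180\right)^{2} + 206 \left(-120\right)\right) - 37488\right) \left(-32331 + 17633\right) = \left(\left(32400 - 24720\right) - 37488\right) \left(-14698\right) = \left(7680 - 37488\right) \left(-14698\right) = \left(-29808\right) \left(-14698\right) = 438117984$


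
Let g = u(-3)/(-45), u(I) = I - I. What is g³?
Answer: 0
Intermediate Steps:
u(I) = 0
g = 0 (g = 0/(-45) = 0*(-1/45) = 0)
g³ = 0³ = 0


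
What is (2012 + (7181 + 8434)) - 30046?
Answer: -12419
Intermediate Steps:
(2012 + (7181 + 8434)) - 30046 = (2012 + 15615) - 30046 = 17627 - 30046 = -12419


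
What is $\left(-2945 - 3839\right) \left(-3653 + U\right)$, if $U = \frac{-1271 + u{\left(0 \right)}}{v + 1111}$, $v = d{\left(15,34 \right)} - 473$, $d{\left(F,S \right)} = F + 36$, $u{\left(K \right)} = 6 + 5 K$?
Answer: $\frac{322327296}{13} \approx 2.4794 \cdot 10^{7}$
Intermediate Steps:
$d{\left(F,S \right)} = 36 + F$
$v = -422$ ($v = \left(36 + 15\right) - 473 = 51 - 473 = -422$)
$U = - \frac{1265}{689}$ ($U = \frac{-1271 + \left(6 + 5 \cdot 0\right)}{-422 + 1111} = \frac{-1271 + \left(6 + 0\right)}{689} = \left(-1271 + 6\right) \frac{1}{689} = \left(-1265\right) \frac{1}{689} = - \frac{1265}{689} \approx -1.836$)
$\left(-2945 - 3839\right) \left(-3653 + U\right) = \left(-2945 - 3839\right) \left(-3653 - \frac{1265}{689}\right) = \left(-6784\right) \left(- \frac{2518182}{689}\right) = \frac{322327296}{13}$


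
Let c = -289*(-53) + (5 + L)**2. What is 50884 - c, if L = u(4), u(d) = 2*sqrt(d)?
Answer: 35486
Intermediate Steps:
L = 4 (L = 2*sqrt(4) = 2*2 = 4)
c = 15398 (c = -289*(-53) + (5 + 4)**2 = 15317 + 9**2 = 15317 + 81 = 15398)
50884 - c = 50884 - 1*15398 = 50884 - 15398 = 35486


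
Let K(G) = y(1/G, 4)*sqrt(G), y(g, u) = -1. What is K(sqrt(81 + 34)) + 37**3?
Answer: 50653 - 115**(1/4) ≈ 50650.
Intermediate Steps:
K(G) = -sqrt(G)
K(sqrt(81 + 34)) + 37**3 = -sqrt(sqrt(81 + 34)) + 37**3 = -sqrt(sqrt(115)) + 50653 = -115**(1/4) + 50653 = 50653 - 115**(1/4)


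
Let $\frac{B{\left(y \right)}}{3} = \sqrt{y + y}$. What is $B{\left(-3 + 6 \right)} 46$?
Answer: $138 \sqrt{6} \approx 338.03$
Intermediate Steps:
$B{\left(y \right)} = 3 \sqrt{2} \sqrt{y}$ ($B{\left(y \right)} = 3 \sqrt{y + y} = 3 \sqrt{2 y} = 3 \sqrt{2} \sqrt{y}$)
$B{\left(-3 + 6 \right)} 46 = 3 \sqrt{2} \sqrt{-3 + 6} \cdot 46 = 3 \sqrt{2} \sqrt{3} \cdot 46 = 3 \sqrt{6} \cdot 46 = 138 \sqrt{6}$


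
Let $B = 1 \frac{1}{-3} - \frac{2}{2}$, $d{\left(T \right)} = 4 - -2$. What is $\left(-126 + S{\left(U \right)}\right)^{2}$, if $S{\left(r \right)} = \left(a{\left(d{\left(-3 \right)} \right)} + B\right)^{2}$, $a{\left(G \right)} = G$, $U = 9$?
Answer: $\frac{879844}{81} \approx 10862.0$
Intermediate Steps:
$d{\left(T \right)} = 6$ ($d{\left(T \right)} = 4 + 2 = 6$)
$B = - \frac{4}{3}$ ($B = 1 \left(- \frac{1}{3}\right) - 1 = - \frac{1}{3} - 1 = - \frac{4}{3} \approx -1.3333$)
$S{\left(r \right)} = \frac{196}{9}$ ($S{\left(r \right)} = \left(6 - \frac{4}{3}\right)^{2} = \left(\frac{14}{3}\right)^{2} = \frac{196}{9}$)
$\left(-126 + S{\left(U \right)}\right)^{2} = \left(-126 + \frac{196}{9}\right)^{2} = \left(- \frac{938}{9}\right)^{2} = \frac{879844}{81}$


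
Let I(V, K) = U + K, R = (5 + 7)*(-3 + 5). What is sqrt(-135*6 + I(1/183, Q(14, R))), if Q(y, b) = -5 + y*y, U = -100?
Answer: I*sqrt(719) ≈ 26.814*I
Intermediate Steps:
R = 24 (R = 12*2 = 24)
Q(y, b) = -5 + y**2
I(V, K) = -100 + K
sqrt(-135*6 + I(1/183, Q(14, R))) = sqrt(-135*6 + (-100 + (-5 + 14**2))) = sqrt(-810 + (-100 + (-5 + 196))) = sqrt(-810 + (-100 + 191)) = sqrt(-810 + 91) = sqrt(-719) = I*sqrt(719)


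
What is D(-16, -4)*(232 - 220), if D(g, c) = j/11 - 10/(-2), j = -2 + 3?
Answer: 672/11 ≈ 61.091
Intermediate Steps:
j = 1
D(g, c) = 56/11 (D(g, c) = 1/11 - 10/(-2) = 1*(1/11) - 10*(-1/2) = 1/11 + 5 = 56/11)
D(-16, -4)*(232 - 220) = 56*(232 - 220)/11 = (56/11)*12 = 672/11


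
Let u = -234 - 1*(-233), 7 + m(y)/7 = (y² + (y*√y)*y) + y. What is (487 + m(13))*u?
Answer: -1712 - 1183*√13 ≈ -5977.4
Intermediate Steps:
m(y) = -49 + 7*y + 7*y² + 7*y^(5/2) (m(y) = -49 + 7*((y² + (y*√y)*y) + y) = -49 + 7*((y² + y^(3/2)*y) + y) = -49 + 7*((y² + y^(5/2)) + y) = -49 + 7*(y + y² + y^(5/2)) = -49 + (7*y + 7*y² + 7*y^(5/2)) = -49 + 7*y + 7*y² + 7*y^(5/2))
u = -1 (u = -234 + 233 = -1)
(487 + m(13))*u = (487 + (-49 + 7*13 + 7*13² + 7*13^(5/2)))*(-1) = (487 + (-49 + 91 + 7*169 + 7*(169*√13)))*(-1) = (487 + (-49 + 91 + 1183 + 1183*√13))*(-1) = (487 + (1225 + 1183*√13))*(-1) = (1712 + 1183*√13)*(-1) = -1712 - 1183*√13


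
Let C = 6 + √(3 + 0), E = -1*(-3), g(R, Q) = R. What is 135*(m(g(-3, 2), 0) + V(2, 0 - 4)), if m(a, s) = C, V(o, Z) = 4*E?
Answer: 2430 + 135*√3 ≈ 2663.8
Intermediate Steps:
E = 3
V(o, Z) = 12 (V(o, Z) = 4*3 = 12)
C = 6 + √3 ≈ 7.7320
m(a, s) = 6 + √3
135*(m(g(-3, 2), 0) + V(2, 0 - 4)) = 135*((6 + √3) + 12) = 135*(18 + √3) = 2430 + 135*√3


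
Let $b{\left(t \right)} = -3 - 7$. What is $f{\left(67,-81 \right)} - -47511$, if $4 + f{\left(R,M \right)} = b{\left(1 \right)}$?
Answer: $47497$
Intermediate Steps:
$b{\left(t \right)} = -10$ ($b{\left(t \right)} = -3 - 7 = -10$)
$f{\left(R,M \right)} = -14$ ($f{\left(R,M \right)} = -4 - 10 = -14$)
$f{\left(67,-81 \right)} - -47511 = -14 - -47511 = -14 + 47511 = 47497$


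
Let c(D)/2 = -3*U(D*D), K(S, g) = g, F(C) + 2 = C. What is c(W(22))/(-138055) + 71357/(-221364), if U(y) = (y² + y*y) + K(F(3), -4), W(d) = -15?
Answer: 871483403/213709140 ≈ 4.0779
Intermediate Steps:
F(C) = -2 + C
U(y) = -4 + 2*y² (U(y) = (y² + y*y) - 4 = (y² + y²) - 4 = 2*y² - 4 = -4 + 2*y²)
c(D) = 24 - 12*D⁴ (c(D) = 2*(-3*(-4 + 2*(D*D)²)) = 2*(-3*(-4 + 2*(D²)²)) = 2*(-3*(-4 + 2*D⁴)) = 2*(12 - 6*D⁴) = 24 - 12*D⁴)
c(W(22))/(-138055) + 71357/(-221364) = (24 - 12*(-15)⁴)/(-138055) + 71357/(-221364) = (24 - 12*50625)*(-1/138055) + 71357*(-1/221364) = (24 - 607500)*(-1/138055) - 499/1548 = -607476*(-1/138055) - 499/1548 = 607476/138055 - 499/1548 = 871483403/213709140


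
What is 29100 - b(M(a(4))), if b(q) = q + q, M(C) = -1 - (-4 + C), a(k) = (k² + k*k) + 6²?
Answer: 29230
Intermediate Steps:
a(k) = 36 + 2*k² (a(k) = (k² + k²) + 36 = 2*k² + 36 = 36 + 2*k²)
M(C) = 3 - C (M(C) = -1 + (4 - C) = 3 - C)
b(q) = 2*q
29100 - b(M(a(4))) = 29100 - 2*(3 - (36 + 2*4²)) = 29100 - 2*(3 - (36 + 2*16)) = 29100 - 2*(3 - (36 + 32)) = 29100 - 2*(3 - 1*68) = 29100 - 2*(3 - 68) = 29100 - 2*(-65) = 29100 - 1*(-130) = 29100 + 130 = 29230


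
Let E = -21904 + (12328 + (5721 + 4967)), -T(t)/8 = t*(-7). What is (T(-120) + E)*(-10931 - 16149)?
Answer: 151864640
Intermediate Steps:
T(t) = 56*t (T(t) = -8*t*(-7) = -(-56)*t = 56*t)
E = 1112 (E = -21904 + (12328 + 10688) = -21904 + 23016 = 1112)
(T(-120) + E)*(-10931 - 16149) = (56*(-120) + 1112)*(-10931 - 16149) = (-6720 + 1112)*(-27080) = -5608*(-27080) = 151864640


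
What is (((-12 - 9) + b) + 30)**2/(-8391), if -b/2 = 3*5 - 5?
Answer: -121/8391 ≈ -0.014420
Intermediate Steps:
b = -20 (b = -2*(3*5 - 5) = -2*(15 - 5) = -2*10 = -20)
(((-12 - 9) + b) + 30)**2/(-8391) = (((-12 - 9) - 20) + 30)**2/(-8391) = ((-21 - 20) + 30)**2*(-1/8391) = (-41 + 30)**2*(-1/8391) = (-11)**2*(-1/8391) = 121*(-1/8391) = -121/8391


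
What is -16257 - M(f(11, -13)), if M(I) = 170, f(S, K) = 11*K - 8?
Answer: -16427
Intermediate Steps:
f(S, K) = -8 + 11*K
-16257 - M(f(11, -13)) = -16257 - 1*170 = -16257 - 170 = -16427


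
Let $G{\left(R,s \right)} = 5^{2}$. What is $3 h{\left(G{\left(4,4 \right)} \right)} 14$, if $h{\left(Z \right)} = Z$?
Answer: $1050$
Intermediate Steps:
$G{\left(R,s \right)} = 25$
$3 h{\left(G{\left(4,4 \right)} \right)} 14 = 3 \cdot 25 \cdot 14 = 75 \cdot 14 = 1050$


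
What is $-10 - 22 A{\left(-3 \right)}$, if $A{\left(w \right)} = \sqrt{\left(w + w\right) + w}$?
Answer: $-10 - 66 i \approx -10.0 - 66.0 i$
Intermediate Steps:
$A{\left(w \right)} = \sqrt{3} \sqrt{w}$ ($A{\left(w \right)} = \sqrt{2 w + w} = \sqrt{3 w} = \sqrt{3} \sqrt{w}$)
$-10 - 22 A{\left(-3 \right)} = -10 - 22 \sqrt{3} \sqrt{-3} = -10 - 22 \sqrt{3} i \sqrt{3} = -10 - 22 \cdot 3 i = -10 - 66 i$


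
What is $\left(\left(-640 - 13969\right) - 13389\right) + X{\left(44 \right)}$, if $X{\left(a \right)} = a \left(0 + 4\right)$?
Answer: $-27822$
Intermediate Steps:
$X{\left(a \right)} = 4 a$ ($X{\left(a \right)} = a 4 = 4 a$)
$\left(\left(-640 - 13969\right) - 13389\right) + X{\left(44 \right)} = \left(\left(-640 - 13969\right) - 13389\right) + 4 \cdot 44 = \left(-14609 - 13389\right) + 176 = -27998 + 176 = -27822$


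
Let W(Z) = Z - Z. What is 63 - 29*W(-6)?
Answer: 63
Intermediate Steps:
W(Z) = 0
63 - 29*W(-6) = 63 - 29*0 = 63 + 0 = 63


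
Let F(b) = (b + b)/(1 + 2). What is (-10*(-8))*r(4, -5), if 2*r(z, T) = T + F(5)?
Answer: -200/3 ≈ -66.667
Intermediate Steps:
F(b) = 2*b/3 (F(b) = (2*b)/3 = (2*b)*(⅓) = 2*b/3)
r(z, T) = 5/3 + T/2 (r(z, T) = (T + (⅔)*5)/2 = (T + 10/3)/2 = (10/3 + T)/2 = 5/3 + T/2)
(-10*(-8))*r(4, -5) = (-10*(-8))*(5/3 + (½)*(-5)) = 80*(5/3 - 5/2) = 80*(-⅚) = -200/3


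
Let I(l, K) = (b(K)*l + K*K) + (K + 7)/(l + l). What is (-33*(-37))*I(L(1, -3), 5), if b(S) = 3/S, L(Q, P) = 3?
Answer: 175824/5 ≈ 35165.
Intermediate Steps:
I(l, K) = K² + (7 + K)/(2*l) + 3*l/K (I(l, K) = ((3/K)*l + K*K) + (K + 7)/(l + l) = (3*l/K + K²) + (7 + K)/((2*l)) = (K² + 3*l/K) + (7 + K)*(1/(2*l)) = (K² + 3*l/K) + (7 + K)/(2*l) = K² + (7 + K)/(2*l) + 3*l/K)
(-33*(-37))*I(L(1, -3), 5) = (-33*(-37))*((3*(5³ + 3*3) + (½)*5*(7 + 5))/(5*3)) = 1221*((⅕)*(⅓)*(3*(125 + 9) + (½)*5*12)) = 1221*((⅕)*(⅓)*(3*134 + 30)) = 1221*((⅕)*(⅓)*(402 + 30)) = 1221*((⅕)*(⅓)*432) = 1221*(144/5) = 175824/5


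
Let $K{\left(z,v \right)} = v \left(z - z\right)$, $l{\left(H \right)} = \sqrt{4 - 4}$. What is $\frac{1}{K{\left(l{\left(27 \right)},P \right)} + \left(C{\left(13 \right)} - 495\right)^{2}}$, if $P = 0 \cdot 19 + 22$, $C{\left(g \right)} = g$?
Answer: $\frac{1}{232324} \approx 4.3043 \cdot 10^{-6}$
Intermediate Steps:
$P = 22$ ($P = 0 + 22 = 22$)
$l{\left(H \right)} = 0$ ($l{\left(H \right)} = \sqrt{0} = 0$)
$K{\left(z,v \right)} = 0$ ($K{\left(z,v \right)} = v 0 = 0$)
$\frac{1}{K{\left(l{\left(27 \right)},P \right)} + \left(C{\left(13 \right)} - 495\right)^{2}} = \frac{1}{0 + \left(13 - 495\right)^{2}} = \frac{1}{0 + \left(-482\right)^{2}} = \frac{1}{0 + 232324} = \frac{1}{232324}$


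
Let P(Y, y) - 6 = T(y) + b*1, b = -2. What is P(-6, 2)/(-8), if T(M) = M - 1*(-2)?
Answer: -1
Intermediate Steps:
T(M) = 2 + M (T(M) = M + 2 = 2 + M)
P(Y, y) = 6 + y (P(Y, y) = 6 + ((2 + y) - 2*1) = 6 + ((2 + y) - 2) = 6 + y)
P(-6, 2)/(-8) = (6 + 2)/(-8) = 8*(-⅛) = -1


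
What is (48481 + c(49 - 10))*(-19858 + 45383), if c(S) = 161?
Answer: 1241587050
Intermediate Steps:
(48481 + c(49 - 10))*(-19858 + 45383) = (48481 + 161)*(-19858 + 45383) = 48642*25525 = 1241587050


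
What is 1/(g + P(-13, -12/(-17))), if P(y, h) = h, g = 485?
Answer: 17/8257 ≈ 0.0020589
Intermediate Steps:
1/(g + P(-13, -12/(-17))) = 1/(485 - 12/(-17)) = 1/(485 - 12*(-1/17)) = 1/(485 + 12/17) = 1/(8257/17) = 17/8257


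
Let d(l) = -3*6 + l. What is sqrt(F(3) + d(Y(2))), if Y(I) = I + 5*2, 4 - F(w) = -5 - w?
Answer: sqrt(6) ≈ 2.4495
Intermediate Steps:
F(w) = 9 + w (F(w) = 4 - (-5 - w) = 4 + (5 + w) = 9 + w)
Y(I) = 10 + I (Y(I) = I + 10 = 10 + I)
d(l) = -18 + l
sqrt(F(3) + d(Y(2))) = sqrt((9 + 3) + (-18 + (10 + 2))) = sqrt(12 + (-18 + 12)) = sqrt(12 - 6) = sqrt(6)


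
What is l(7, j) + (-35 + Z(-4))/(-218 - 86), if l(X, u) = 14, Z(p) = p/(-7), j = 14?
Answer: 30033/2128 ≈ 14.113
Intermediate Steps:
Z(p) = -p/7 (Z(p) = p*(-⅐) = -p/7)
l(7, j) + (-35 + Z(-4))/(-218 - 86) = 14 + (-35 - ⅐*(-4))/(-218 - 86) = 14 + (-35 + 4/7)/(-304) = 14 - 241/7*(-1/304) = 14 + 241/2128 = 30033/2128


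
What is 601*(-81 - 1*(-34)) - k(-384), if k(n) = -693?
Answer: -27554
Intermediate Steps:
601*(-81 - 1*(-34)) - k(-384) = 601*(-81 - 1*(-34)) - 1*(-693) = 601*(-81 + 34) + 693 = 601*(-47) + 693 = -28247 + 693 = -27554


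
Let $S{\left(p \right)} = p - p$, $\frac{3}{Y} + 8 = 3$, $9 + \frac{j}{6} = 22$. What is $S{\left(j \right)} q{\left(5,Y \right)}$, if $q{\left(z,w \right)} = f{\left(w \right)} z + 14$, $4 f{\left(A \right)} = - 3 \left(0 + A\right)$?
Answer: $0$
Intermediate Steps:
$j = 78$ ($j = -54 + 6 \cdot 22 = -54 + 132 = 78$)
$Y = - \frac{3}{5}$ ($Y = \frac{3}{-8 + 3} = \frac{3}{-5} = 3 \left(- \frac{1}{5}\right) = - \frac{3}{5} \approx -0.6$)
$f{\left(A \right)} = - \frac{3 A}{4}$ ($f{\left(A \right)} = \frac{\left(-3\right) \left(0 + A\right)}{4} = \frac{\left(-3\right) A}{4} = - \frac{3 A}{4}$)
$q{\left(z,w \right)} = 14 - \frac{3 w z}{4}$ ($q{\left(z,w \right)} = - \frac{3 w}{4} z + 14 = - \frac{3 w z}{4} + 14 = 14 - \frac{3 w z}{4}$)
$S{\left(p \right)} = 0$
$S{\left(j \right)} q{\left(5,Y \right)} = 0 \left(14 - \left(- \frac{9}{20}\right) 5\right) = 0 \left(14 + \frac{9}{4}\right) = 0 \cdot \frac{65}{4} = 0$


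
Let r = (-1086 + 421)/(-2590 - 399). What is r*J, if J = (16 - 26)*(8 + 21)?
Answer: -27550/427 ≈ -64.520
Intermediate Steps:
r = 95/427 (r = -665/(-2989) = -665*(-1/2989) = 95/427 ≈ 0.22248)
J = -290 (J = -10*29 = -290)
r*J = (95/427)*(-290) = -27550/427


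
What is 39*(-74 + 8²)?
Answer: -390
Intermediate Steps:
39*(-74 + 8²) = 39*(-74 + 64) = 39*(-10) = -390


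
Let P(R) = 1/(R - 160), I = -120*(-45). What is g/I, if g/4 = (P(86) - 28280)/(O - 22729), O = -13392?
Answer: 2092721/3608487900 ≈ 0.00057994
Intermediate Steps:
I = 5400
P(R) = 1/(-160 + R)
g = 4185442/1336477 (g = 4*((1/(-160 + 86) - 28280)/(-13392 - 22729)) = 4*((1/(-74) - 28280)/(-36121)) = 4*((-1/74 - 28280)*(-1/36121)) = 4*(-2092721/74*(-1/36121)) = 4*(2092721/2672954) = 4185442/1336477 ≈ 3.1317)
g/I = (4185442/1336477)/5400 = (4185442/1336477)*(1/5400) = 2092721/3608487900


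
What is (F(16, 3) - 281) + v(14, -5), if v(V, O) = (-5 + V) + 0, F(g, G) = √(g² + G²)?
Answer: -272 + √265 ≈ -255.72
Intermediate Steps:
F(g, G) = √(G² + g²)
v(V, O) = -5 + V
(F(16, 3) - 281) + v(14, -5) = (√(3² + 16²) - 281) + (-5 + 14) = (√(9 + 256) - 281) + 9 = (√265 - 281) + 9 = (-281 + √265) + 9 = -272 + √265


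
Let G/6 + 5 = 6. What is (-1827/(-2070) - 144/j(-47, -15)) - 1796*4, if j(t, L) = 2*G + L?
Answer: -1641077/230 ≈ -7135.1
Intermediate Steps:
G = 6 (G = -30 + 6*6 = -30 + 36 = 6)
j(t, L) = 12 + L (j(t, L) = 2*6 + L = 12 + L)
(-1827/(-2070) - 144/j(-47, -15)) - 1796*4 = (-1827/(-2070) - 144/(12 - 15)) - 1796*4 = (-1827*(-1/2070) - 144/(-3)) - 7184 = (203/230 - 144*(-⅓)) - 7184 = (203/230 + 48) - 7184 = 11243/230 - 7184 = -1641077/230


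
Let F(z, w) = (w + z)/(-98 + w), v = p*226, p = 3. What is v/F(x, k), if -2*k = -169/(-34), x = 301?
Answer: -4632774/20299 ≈ -228.23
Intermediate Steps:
v = 678 (v = 3*226 = 678)
k = -169/68 (k = -(-169)/(2*(-34)) = -(-169)*(-1)/(2*34) = -½*169/34 = -169/68 ≈ -2.4853)
F(z, w) = (w + z)/(-98 + w)
v/F(x, k) = 678/(((-169/68 + 301)/(-98 - 169/68))) = 678/(((20299/68)/(-6833/68))) = 678/((-68/6833*20299/68)) = 678/(-20299/6833) = 678*(-6833/20299) = -4632774/20299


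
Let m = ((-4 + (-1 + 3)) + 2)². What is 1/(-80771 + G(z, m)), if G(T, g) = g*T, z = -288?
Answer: -1/80771 ≈ -1.2381e-5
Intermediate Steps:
m = 0 (m = ((-4 + 2) + 2)² = (-2 + 2)² = 0² = 0)
G(T, g) = T*g
1/(-80771 + G(z, m)) = 1/(-80771 - 288*0) = 1/(-80771 + 0) = 1/(-80771) = -1/80771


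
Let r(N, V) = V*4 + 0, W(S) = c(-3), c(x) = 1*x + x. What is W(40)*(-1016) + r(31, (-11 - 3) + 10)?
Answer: 6080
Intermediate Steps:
c(x) = 2*x (c(x) = x + x = 2*x)
W(S) = -6 (W(S) = 2*(-3) = -6)
r(N, V) = 4*V (r(N, V) = 4*V + 0 = 4*V)
W(40)*(-1016) + r(31, (-11 - 3) + 10) = -6*(-1016) + 4*((-11 - 3) + 10) = 6096 + 4*(-14 + 10) = 6096 + 4*(-4) = 6096 - 16 = 6080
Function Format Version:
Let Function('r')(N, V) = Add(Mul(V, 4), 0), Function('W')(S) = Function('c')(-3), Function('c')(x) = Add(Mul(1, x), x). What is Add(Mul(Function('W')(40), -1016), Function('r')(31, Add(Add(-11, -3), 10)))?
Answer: 6080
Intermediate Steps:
Function('c')(x) = Mul(2, x) (Function('c')(x) = Add(x, x) = Mul(2, x))
Function('W')(S) = -6 (Function('W')(S) = Mul(2, -3) = -6)
Function('r')(N, V) = Mul(4, V) (Function('r')(N, V) = Add(Mul(4, V), 0) = Mul(4, V))
Add(Mul(Function('W')(40), -1016), Function('r')(31, Add(Add(-11, -3), 10))) = Add(Mul(-6, -1016), Mul(4, Add(Add(-11, -3), 10))) = Add(6096, Mul(4, Add(-14, 10))) = Add(6096, Mul(4, -4)) = Add(6096, -16) = 6080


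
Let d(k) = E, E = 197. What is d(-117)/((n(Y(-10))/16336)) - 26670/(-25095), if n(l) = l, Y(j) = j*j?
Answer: 192293322/5975 ≈ 32183.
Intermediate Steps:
Y(j) = j²
d(k) = 197
d(-117)/((n(Y(-10))/16336)) - 26670/(-25095) = 197/(((-10)²/16336)) - 26670/(-25095) = 197/((100*(1/16336))) - 26670*(-1/25095) = 197/(25/4084) + 254/239 = 197*(4084/25) + 254/239 = 804548/25 + 254/239 = 192293322/5975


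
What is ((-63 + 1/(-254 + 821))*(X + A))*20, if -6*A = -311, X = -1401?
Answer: 2891534000/1701 ≈ 1.6999e+6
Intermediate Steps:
A = 311/6 (A = -1/6*(-311) = 311/6 ≈ 51.833)
((-63 + 1/(-254 + 821))*(X + A))*20 = ((-63 + 1/(-254 + 821))*(-1401 + 311/6))*20 = ((-63 + 1/567)*(-8095/6))*20 = -35720/567*(-8095/6)*20 = (144576700/1701)*20 = 2891534000/1701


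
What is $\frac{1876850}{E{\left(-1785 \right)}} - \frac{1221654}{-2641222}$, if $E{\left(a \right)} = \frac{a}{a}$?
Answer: $\frac{145799374481}{77683} \approx 1.8769 \cdot 10^{6}$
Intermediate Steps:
$E{\left(a \right)} = 1$
$\frac{1876850}{E{\left(-1785 \right)}} - \frac{1221654}{-2641222} = \frac{1876850}{1} - \frac{1221654}{-2641222} = 1876850 \cdot 1 - - \frac{35931}{77683} = 1876850 + \frac{35931}{77683} = \frac{145799374481}{77683}$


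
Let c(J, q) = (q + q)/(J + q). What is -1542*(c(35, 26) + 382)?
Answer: -36011868/61 ≈ -5.9036e+5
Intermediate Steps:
c(J, q) = 2*q/(J + q) (c(J, q) = (2*q)/(J + q) = 2*q/(J + q))
-1542*(c(35, 26) + 382) = -1542*(2*26/(35 + 26) + 382) = -1542*(2*26/61 + 382) = -1542*(2*26*(1/61) + 382) = -1542*(52/61 + 382) = -1542*23354/61 = -36011868/61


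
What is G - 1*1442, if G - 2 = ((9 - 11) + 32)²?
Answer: -540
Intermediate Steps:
G = 902 (G = 2 + ((9 - 11) + 32)² = 2 + (-2 + 32)² = 2 + 30² = 2 + 900 = 902)
G - 1*1442 = 902 - 1*1442 = 902 - 1442 = -540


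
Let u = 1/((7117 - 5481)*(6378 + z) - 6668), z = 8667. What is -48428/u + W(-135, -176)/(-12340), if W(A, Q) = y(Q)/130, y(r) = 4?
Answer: -477917437327428801/401050 ≈ -1.1917e+12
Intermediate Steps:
u = 1/24606952 (u = 1/((7117 - 5481)*(6378 + 8667) - 6668) = 1/(1636*15045 - 6668) = 1/(24613620 - 6668) = 1/24606952 ≈ 4.0639e-8)
W(A, Q) = 2/65 (W(A, Q) = 4/130 = 4*(1/130) = 2/65)
-48428/u + W(-135, -176)/(-12340) = -48428/1/24606952 + (2/65)/(-12340) = -48428*24606952 + (2/65)*(-1/12340) = -1191665471456 - 1/401050 = -477917437327428801/401050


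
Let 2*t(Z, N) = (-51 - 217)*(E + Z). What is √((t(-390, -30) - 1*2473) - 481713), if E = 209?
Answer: 2*I*√114983 ≈ 678.18*I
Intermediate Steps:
t(Z, N) = -28006 - 134*Z (t(Z, N) = ((-51 - 217)*(209 + Z))/2 = (-268*(209 + Z))/2 = (-56012 - 268*Z)/2 = -28006 - 134*Z)
√((t(-390, -30) - 1*2473) - 481713) = √(((-28006 - 134*(-390)) - 1*2473) - 481713) = √(((-28006 + 52260) - 2473) - 481713) = √((24254 - 2473) - 481713) = √(21781 - 481713) = √(-459932) = 2*I*√114983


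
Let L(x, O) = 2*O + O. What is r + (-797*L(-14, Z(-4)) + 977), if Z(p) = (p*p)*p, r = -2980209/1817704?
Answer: 279925253495/1817704 ≈ 1.5400e+5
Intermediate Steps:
r = -2980209/1817704 (r = -2980209*1/1817704 = -2980209/1817704 ≈ -1.6395)
Z(p) = p³ (Z(p) = p²*p = p³)
L(x, O) = 3*O
r + (-797*L(-14, Z(-4)) + 977) = -2980209/1817704 + (-2391*(-4)³ + 977) = -2980209/1817704 + (-2391*(-64) + 977) = -2980209/1817704 + (-797*(-192) + 977) = -2980209/1817704 + (153024 + 977) = -2980209/1817704 + 154001 = 279925253495/1817704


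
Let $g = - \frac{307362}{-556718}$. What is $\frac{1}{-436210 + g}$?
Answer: $- \frac{278359}{121422825709} \approx -2.2925 \cdot 10^{-6}$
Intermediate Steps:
$g = \frac{153681}{278359}$ ($g = \left(-307362\right) \left(- \frac{1}{556718}\right) = \frac{153681}{278359} \approx 0.5521$)
$\frac{1}{-436210 + g} = \frac{1}{-436210 + \frac{153681}{278359}} = \frac{1}{- \frac{121422825709}{278359}} = - \frac{278359}{121422825709}$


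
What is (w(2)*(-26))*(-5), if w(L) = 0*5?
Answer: 0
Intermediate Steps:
w(L) = 0
(w(2)*(-26))*(-5) = (0*(-26))*(-5) = 0*(-5) = 0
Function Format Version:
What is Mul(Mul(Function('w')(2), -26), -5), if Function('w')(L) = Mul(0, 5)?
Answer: 0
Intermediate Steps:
Function('w')(L) = 0
Mul(Mul(Function('w')(2), -26), -5) = Mul(Mul(0, -26), -5) = Mul(0, -5) = 0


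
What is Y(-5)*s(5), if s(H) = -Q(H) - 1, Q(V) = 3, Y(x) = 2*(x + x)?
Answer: 80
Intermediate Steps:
Y(x) = 4*x (Y(x) = 2*(2*x) = 4*x)
s(H) = -4 (s(H) = -1*3 - 1 = -3 - 1 = -4)
Y(-5)*s(5) = (4*(-5))*(-4) = -20*(-4) = 80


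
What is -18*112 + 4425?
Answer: 2409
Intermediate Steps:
-18*112 + 4425 = -2016 + 4425 = 2409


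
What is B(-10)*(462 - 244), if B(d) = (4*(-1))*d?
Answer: 8720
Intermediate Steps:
B(d) = -4*d
B(-10)*(462 - 244) = (-4*(-10))*(462 - 244) = 40*218 = 8720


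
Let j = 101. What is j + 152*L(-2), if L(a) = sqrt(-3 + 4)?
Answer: 253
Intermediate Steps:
L(a) = 1 (L(a) = sqrt(1) = 1)
j + 152*L(-2) = 101 + 152*1 = 101 + 152 = 253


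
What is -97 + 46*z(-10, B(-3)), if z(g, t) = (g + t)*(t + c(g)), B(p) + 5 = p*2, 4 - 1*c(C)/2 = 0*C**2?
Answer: 2801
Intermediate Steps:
c(C) = 8 (c(C) = 8 - 0*C**2 = 8 - 2*0 = 8 + 0 = 8)
B(p) = -5 + 2*p (B(p) = -5 + p*2 = -5 + 2*p)
z(g, t) = (8 + t)*(g + t) (z(g, t) = (g + t)*(t + 8) = (g + t)*(8 + t) = (8 + t)*(g + t))
-97 + 46*z(-10, B(-3)) = -97 + 46*((-5 + 2*(-3))**2 + 8*(-10) + 8*(-5 + 2*(-3)) - 10*(-5 + 2*(-3))) = -97 + 46*((-5 - 6)**2 - 80 + 8*(-5 - 6) - 10*(-5 - 6)) = -97 + 46*((-11)**2 - 80 + 8*(-11) - 10*(-11)) = -97 + 46*(121 - 80 - 88 + 110) = -97 + 46*63 = -97 + 2898 = 2801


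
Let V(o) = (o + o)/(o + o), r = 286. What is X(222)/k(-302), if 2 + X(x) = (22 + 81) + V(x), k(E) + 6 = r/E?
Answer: -15402/1049 ≈ -14.683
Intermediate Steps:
k(E) = -6 + 286/E
V(o) = 1 (V(o) = (2*o)/((2*o)) = (2*o)*(1/(2*o)) = 1)
X(x) = 102 (X(x) = -2 + ((22 + 81) + 1) = -2 + (103 + 1) = -2 + 104 = 102)
X(222)/k(-302) = 102/(-6 + 286/(-302)) = 102/(-6 + 286*(-1/302)) = 102/(-6 - 143/151) = 102/(-1049/151) = 102*(-151/1049) = -15402/1049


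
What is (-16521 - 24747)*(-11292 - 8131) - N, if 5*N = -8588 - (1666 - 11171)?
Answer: 4007740903/5 ≈ 8.0155e+8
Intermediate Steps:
N = 917/5 (N = (-8588 - (1666 - 11171))/5 = (-8588 - 1*(-9505))/5 = (-8588 + 9505)/5 = (1/5)*917 = 917/5 ≈ 183.40)
(-16521 - 24747)*(-11292 - 8131) - N = (-16521 - 24747)*(-11292 - 8131) - 1*917/5 = -41268*(-19423) - 917/5 = 801548364 - 917/5 = 4007740903/5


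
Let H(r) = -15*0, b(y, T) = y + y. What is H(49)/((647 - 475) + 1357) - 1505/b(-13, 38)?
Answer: 1505/26 ≈ 57.885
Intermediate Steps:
b(y, T) = 2*y
H(r) = 0
H(49)/((647 - 475) + 1357) - 1505/b(-13, 38) = 0/((647 - 475) + 1357) - 1505/(2*(-13)) = 0/(172 + 1357) - 1505/(-26) = 0/1529 - 1505*(-1/26) = 0*(1/1529) + 1505/26 = 0 + 1505/26 = 1505/26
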